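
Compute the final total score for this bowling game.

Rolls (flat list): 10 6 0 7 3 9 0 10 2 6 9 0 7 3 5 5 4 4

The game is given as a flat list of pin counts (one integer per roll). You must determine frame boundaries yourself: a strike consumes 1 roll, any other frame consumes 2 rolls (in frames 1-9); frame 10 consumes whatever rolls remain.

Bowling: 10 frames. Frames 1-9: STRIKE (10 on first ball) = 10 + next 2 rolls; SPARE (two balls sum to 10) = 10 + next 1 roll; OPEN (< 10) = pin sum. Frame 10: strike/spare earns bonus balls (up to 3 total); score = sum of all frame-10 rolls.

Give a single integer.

Answer: 122

Derivation:
Frame 1: STRIKE. 10 + next two rolls (6+0) = 16. Cumulative: 16
Frame 2: OPEN (6+0=6). Cumulative: 22
Frame 3: SPARE (7+3=10). 10 + next roll (9) = 19. Cumulative: 41
Frame 4: OPEN (9+0=9). Cumulative: 50
Frame 5: STRIKE. 10 + next two rolls (2+6) = 18. Cumulative: 68
Frame 6: OPEN (2+6=8). Cumulative: 76
Frame 7: OPEN (9+0=9). Cumulative: 85
Frame 8: SPARE (7+3=10). 10 + next roll (5) = 15. Cumulative: 100
Frame 9: SPARE (5+5=10). 10 + next roll (4) = 14. Cumulative: 114
Frame 10: OPEN. Sum of all frame-10 rolls (4+4) = 8. Cumulative: 122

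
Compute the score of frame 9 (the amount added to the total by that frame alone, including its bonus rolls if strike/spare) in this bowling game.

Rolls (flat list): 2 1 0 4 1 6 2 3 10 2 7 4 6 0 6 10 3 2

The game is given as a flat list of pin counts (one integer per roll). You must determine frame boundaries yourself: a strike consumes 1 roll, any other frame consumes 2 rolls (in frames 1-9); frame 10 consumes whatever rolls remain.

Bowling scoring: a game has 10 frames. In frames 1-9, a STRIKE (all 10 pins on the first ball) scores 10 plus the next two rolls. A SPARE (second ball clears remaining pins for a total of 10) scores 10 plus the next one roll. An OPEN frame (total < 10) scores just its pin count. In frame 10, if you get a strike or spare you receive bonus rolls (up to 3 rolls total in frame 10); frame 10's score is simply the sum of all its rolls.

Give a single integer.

Answer: 15

Derivation:
Frame 1: OPEN (2+1=3). Cumulative: 3
Frame 2: OPEN (0+4=4). Cumulative: 7
Frame 3: OPEN (1+6=7). Cumulative: 14
Frame 4: OPEN (2+3=5). Cumulative: 19
Frame 5: STRIKE. 10 + next two rolls (2+7) = 19. Cumulative: 38
Frame 6: OPEN (2+7=9). Cumulative: 47
Frame 7: SPARE (4+6=10). 10 + next roll (0) = 10. Cumulative: 57
Frame 8: OPEN (0+6=6). Cumulative: 63
Frame 9: STRIKE. 10 + next two rolls (3+2) = 15. Cumulative: 78
Frame 10: OPEN. Sum of all frame-10 rolls (3+2) = 5. Cumulative: 83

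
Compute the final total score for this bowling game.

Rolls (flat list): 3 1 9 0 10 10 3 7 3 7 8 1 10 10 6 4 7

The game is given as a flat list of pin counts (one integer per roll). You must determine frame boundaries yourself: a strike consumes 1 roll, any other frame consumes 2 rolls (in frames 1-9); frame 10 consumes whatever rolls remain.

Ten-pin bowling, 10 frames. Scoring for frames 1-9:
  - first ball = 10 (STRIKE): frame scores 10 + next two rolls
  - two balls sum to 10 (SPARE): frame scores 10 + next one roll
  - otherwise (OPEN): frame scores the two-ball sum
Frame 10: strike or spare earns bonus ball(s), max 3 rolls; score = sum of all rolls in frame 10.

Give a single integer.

Answer: 159

Derivation:
Frame 1: OPEN (3+1=4). Cumulative: 4
Frame 2: OPEN (9+0=9). Cumulative: 13
Frame 3: STRIKE. 10 + next two rolls (10+3) = 23. Cumulative: 36
Frame 4: STRIKE. 10 + next two rolls (3+7) = 20. Cumulative: 56
Frame 5: SPARE (3+7=10). 10 + next roll (3) = 13. Cumulative: 69
Frame 6: SPARE (3+7=10). 10 + next roll (8) = 18. Cumulative: 87
Frame 7: OPEN (8+1=9). Cumulative: 96
Frame 8: STRIKE. 10 + next two rolls (10+6) = 26. Cumulative: 122
Frame 9: STRIKE. 10 + next two rolls (6+4) = 20. Cumulative: 142
Frame 10: SPARE. Sum of all frame-10 rolls (6+4+7) = 17. Cumulative: 159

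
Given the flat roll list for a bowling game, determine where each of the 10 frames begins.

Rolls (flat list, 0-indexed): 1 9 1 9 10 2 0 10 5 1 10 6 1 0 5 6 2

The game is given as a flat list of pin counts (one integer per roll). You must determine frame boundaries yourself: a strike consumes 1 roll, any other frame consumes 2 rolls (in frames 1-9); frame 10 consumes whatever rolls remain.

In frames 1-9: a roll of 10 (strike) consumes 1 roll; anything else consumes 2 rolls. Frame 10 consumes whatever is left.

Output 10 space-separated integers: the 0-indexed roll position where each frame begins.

Frame 1 starts at roll index 0: rolls=1,9 (sum=10), consumes 2 rolls
Frame 2 starts at roll index 2: rolls=1,9 (sum=10), consumes 2 rolls
Frame 3 starts at roll index 4: roll=10 (strike), consumes 1 roll
Frame 4 starts at roll index 5: rolls=2,0 (sum=2), consumes 2 rolls
Frame 5 starts at roll index 7: roll=10 (strike), consumes 1 roll
Frame 6 starts at roll index 8: rolls=5,1 (sum=6), consumes 2 rolls
Frame 7 starts at roll index 10: roll=10 (strike), consumes 1 roll
Frame 8 starts at roll index 11: rolls=6,1 (sum=7), consumes 2 rolls
Frame 9 starts at roll index 13: rolls=0,5 (sum=5), consumes 2 rolls
Frame 10 starts at roll index 15: 2 remaining rolls

Answer: 0 2 4 5 7 8 10 11 13 15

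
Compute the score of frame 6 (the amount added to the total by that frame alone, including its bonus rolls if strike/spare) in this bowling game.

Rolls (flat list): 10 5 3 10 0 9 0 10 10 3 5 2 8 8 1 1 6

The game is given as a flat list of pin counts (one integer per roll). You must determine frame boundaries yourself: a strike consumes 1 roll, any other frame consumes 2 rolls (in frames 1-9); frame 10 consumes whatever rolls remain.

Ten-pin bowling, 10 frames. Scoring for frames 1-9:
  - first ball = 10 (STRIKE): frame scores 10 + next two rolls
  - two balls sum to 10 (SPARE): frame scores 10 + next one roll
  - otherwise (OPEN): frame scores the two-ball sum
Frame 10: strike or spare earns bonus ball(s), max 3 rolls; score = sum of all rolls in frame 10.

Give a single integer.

Frame 1: STRIKE. 10 + next two rolls (5+3) = 18. Cumulative: 18
Frame 2: OPEN (5+3=8). Cumulative: 26
Frame 3: STRIKE. 10 + next two rolls (0+9) = 19. Cumulative: 45
Frame 4: OPEN (0+9=9). Cumulative: 54
Frame 5: SPARE (0+10=10). 10 + next roll (10) = 20. Cumulative: 74
Frame 6: STRIKE. 10 + next two rolls (3+5) = 18. Cumulative: 92
Frame 7: OPEN (3+5=8). Cumulative: 100
Frame 8: SPARE (2+8=10). 10 + next roll (8) = 18. Cumulative: 118

Answer: 18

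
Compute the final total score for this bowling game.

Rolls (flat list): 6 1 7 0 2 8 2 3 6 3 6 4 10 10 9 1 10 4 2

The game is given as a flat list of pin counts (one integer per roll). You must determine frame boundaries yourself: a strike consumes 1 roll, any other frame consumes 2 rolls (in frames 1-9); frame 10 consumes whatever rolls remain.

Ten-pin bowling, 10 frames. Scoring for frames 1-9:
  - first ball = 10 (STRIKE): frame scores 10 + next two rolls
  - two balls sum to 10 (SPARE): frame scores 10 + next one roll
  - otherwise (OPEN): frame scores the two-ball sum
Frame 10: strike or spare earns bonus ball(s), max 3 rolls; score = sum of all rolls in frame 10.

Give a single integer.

Frame 1: OPEN (6+1=7). Cumulative: 7
Frame 2: OPEN (7+0=7). Cumulative: 14
Frame 3: SPARE (2+8=10). 10 + next roll (2) = 12. Cumulative: 26
Frame 4: OPEN (2+3=5). Cumulative: 31
Frame 5: OPEN (6+3=9). Cumulative: 40
Frame 6: SPARE (6+4=10). 10 + next roll (10) = 20. Cumulative: 60
Frame 7: STRIKE. 10 + next two rolls (10+9) = 29. Cumulative: 89
Frame 8: STRIKE. 10 + next two rolls (9+1) = 20. Cumulative: 109
Frame 9: SPARE (9+1=10). 10 + next roll (10) = 20. Cumulative: 129
Frame 10: STRIKE. Sum of all frame-10 rolls (10+4+2) = 16. Cumulative: 145

Answer: 145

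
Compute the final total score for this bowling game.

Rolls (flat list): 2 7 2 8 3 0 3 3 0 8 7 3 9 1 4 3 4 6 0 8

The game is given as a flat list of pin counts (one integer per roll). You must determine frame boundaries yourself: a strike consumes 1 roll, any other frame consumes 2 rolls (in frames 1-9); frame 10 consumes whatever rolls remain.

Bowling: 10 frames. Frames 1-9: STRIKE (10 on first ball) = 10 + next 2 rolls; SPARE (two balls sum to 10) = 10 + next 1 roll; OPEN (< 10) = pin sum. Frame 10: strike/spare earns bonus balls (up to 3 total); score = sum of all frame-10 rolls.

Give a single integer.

Answer: 97

Derivation:
Frame 1: OPEN (2+7=9). Cumulative: 9
Frame 2: SPARE (2+8=10). 10 + next roll (3) = 13. Cumulative: 22
Frame 3: OPEN (3+0=3). Cumulative: 25
Frame 4: OPEN (3+3=6). Cumulative: 31
Frame 5: OPEN (0+8=8). Cumulative: 39
Frame 6: SPARE (7+3=10). 10 + next roll (9) = 19. Cumulative: 58
Frame 7: SPARE (9+1=10). 10 + next roll (4) = 14. Cumulative: 72
Frame 8: OPEN (4+3=7). Cumulative: 79
Frame 9: SPARE (4+6=10). 10 + next roll (0) = 10. Cumulative: 89
Frame 10: OPEN. Sum of all frame-10 rolls (0+8) = 8. Cumulative: 97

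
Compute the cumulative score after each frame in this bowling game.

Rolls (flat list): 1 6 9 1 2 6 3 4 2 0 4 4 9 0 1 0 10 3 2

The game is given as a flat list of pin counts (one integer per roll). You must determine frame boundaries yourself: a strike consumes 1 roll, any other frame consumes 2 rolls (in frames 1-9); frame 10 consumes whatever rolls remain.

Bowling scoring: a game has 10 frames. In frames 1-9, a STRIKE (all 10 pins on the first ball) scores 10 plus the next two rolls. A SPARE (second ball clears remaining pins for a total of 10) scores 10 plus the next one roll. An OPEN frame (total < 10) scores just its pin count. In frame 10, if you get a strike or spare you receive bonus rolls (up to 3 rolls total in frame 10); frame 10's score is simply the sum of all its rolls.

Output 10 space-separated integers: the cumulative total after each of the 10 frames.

Frame 1: OPEN (1+6=7). Cumulative: 7
Frame 2: SPARE (9+1=10). 10 + next roll (2) = 12. Cumulative: 19
Frame 3: OPEN (2+6=8). Cumulative: 27
Frame 4: OPEN (3+4=7). Cumulative: 34
Frame 5: OPEN (2+0=2). Cumulative: 36
Frame 6: OPEN (4+4=8). Cumulative: 44
Frame 7: OPEN (9+0=9). Cumulative: 53
Frame 8: OPEN (1+0=1). Cumulative: 54
Frame 9: STRIKE. 10 + next two rolls (3+2) = 15. Cumulative: 69
Frame 10: OPEN. Sum of all frame-10 rolls (3+2) = 5. Cumulative: 74

Answer: 7 19 27 34 36 44 53 54 69 74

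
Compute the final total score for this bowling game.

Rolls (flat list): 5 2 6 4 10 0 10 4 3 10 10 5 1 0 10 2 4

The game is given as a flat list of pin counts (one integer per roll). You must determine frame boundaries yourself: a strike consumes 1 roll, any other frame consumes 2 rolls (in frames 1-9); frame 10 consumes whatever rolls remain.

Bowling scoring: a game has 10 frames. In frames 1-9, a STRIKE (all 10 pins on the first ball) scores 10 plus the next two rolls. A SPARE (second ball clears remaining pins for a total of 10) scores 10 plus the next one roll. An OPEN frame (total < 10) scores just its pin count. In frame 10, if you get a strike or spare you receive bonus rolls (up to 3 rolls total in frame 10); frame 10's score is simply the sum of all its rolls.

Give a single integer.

Answer: 133

Derivation:
Frame 1: OPEN (5+2=7). Cumulative: 7
Frame 2: SPARE (6+4=10). 10 + next roll (10) = 20. Cumulative: 27
Frame 3: STRIKE. 10 + next two rolls (0+10) = 20. Cumulative: 47
Frame 4: SPARE (0+10=10). 10 + next roll (4) = 14. Cumulative: 61
Frame 5: OPEN (4+3=7). Cumulative: 68
Frame 6: STRIKE. 10 + next two rolls (10+5) = 25. Cumulative: 93
Frame 7: STRIKE. 10 + next two rolls (5+1) = 16. Cumulative: 109
Frame 8: OPEN (5+1=6). Cumulative: 115
Frame 9: SPARE (0+10=10). 10 + next roll (2) = 12. Cumulative: 127
Frame 10: OPEN. Sum of all frame-10 rolls (2+4) = 6. Cumulative: 133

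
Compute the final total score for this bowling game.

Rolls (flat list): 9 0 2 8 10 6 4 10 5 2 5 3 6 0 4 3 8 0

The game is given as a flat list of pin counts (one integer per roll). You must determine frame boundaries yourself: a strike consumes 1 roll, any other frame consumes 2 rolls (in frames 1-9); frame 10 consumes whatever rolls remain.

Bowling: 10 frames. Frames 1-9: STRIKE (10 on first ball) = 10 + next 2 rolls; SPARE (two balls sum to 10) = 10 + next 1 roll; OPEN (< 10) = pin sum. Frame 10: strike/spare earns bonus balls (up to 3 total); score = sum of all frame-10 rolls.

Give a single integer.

Frame 1: OPEN (9+0=9). Cumulative: 9
Frame 2: SPARE (2+8=10). 10 + next roll (10) = 20. Cumulative: 29
Frame 3: STRIKE. 10 + next two rolls (6+4) = 20. Cumulative: 49
Frame 4: SPARE (6+4=10). 10 + next roll (10) = 20. Cumulative: 69
Frame 5: STRIKE. 10 + next two rolls (5+2) = 17. Cumulative: 86
Frame 6: OPEN (5+2=7). Cumulative: 93
Frame 7: OPEN (5+3=8). Cumulative: 101
Frame 8: OPEN (6+0=6). Cumulative: 107
Frame 9: OPEN (4+3=7). Cumulative: 114
Frame 10: OPEN. Sum of all frame-10 rolls (8+0) = 8. Cumulative: 122

Answer: 122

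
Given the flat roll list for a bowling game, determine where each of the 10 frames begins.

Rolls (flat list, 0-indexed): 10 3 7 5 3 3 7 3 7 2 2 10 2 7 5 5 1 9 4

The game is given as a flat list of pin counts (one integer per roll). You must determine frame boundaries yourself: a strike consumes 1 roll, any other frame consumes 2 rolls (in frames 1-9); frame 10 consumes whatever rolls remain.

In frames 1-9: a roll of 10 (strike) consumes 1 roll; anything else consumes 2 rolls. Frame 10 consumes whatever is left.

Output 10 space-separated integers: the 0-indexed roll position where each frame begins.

Answer: 0 1 3 5 7 9 11 12 14 16

Derivation:
Frame 1 starts at roll index 0: roll=10 (strike), consumes 1 roll
Frame 2 starts at roll index 1: rolls=3,7 (sum=10), consumes 2 rolls
Frame 3 starts at roll index 3: rolls=5,3 (sum=8), consumes 2 rolls
Frame 4 starts at roll index 5: rolls=3,7 (sum=10), consumes 2 rolls
Frame 5 starts at roll index 7: rolls=3,7 (sum=10), consumes 2 rolls
Frame 6 starts at roll index 9: rolls=2,2 (sum=4), consumes 2 rolls
Frame 7 starts at roll index 11: roll=10 (strike), consumes 1 roll
Frame 8 starts at roll index 12: rolls=2,7 (sum=9), consumes 2 rolls
Frame 9 starts at roll index 14: rolls=5,5 (sum=10), consumes 2 rolls
Frame 10 starts at roll index 16: 3 remaining rolls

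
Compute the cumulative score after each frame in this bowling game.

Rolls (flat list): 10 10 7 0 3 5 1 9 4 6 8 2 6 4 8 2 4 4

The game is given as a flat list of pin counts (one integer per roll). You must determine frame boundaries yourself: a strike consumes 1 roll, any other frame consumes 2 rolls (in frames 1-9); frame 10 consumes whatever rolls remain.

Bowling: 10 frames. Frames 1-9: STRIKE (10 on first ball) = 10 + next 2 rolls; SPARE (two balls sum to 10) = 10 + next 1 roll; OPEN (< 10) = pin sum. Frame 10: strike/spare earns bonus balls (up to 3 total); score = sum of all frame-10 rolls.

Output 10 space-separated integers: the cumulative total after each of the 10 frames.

Frame 1: STRIKE. 10 + next two rolls (10+7) = 27. Cumulative: 27
Frame 2: STRIKE. 10 + next two rolls (7+0) = 17. Cumulative: 44
Frame 3: OPEN (7+0=7). Cumulative: 51
Frame 4: OPEN (3+5=8). Cumulative: 59
Frame 5: SPARE (1+9=10). 10 + next roll (4) = 14. Cumulative: 73
Frame 6: SPARE (4+6=10). 10 + next roll (8) = 18. Cumulative: 91
Frame 7: SPARE (8+2=10). 10 + next roll (6) = 16. Cumulative: 107
Frame 8: SPARE (6+4=10). 10 + next roll (8) = 18. Cumulative: 125
Frame 9: SPARE (8+2=10). 10 + next roll (4) = 14. Cumulative: 139
Frame 10: OPEN. Sum of all frame-10 rolls (4+4) = 8. Cumulative: 147

Answer: 27 44 51 59 73 91 107 125 139 147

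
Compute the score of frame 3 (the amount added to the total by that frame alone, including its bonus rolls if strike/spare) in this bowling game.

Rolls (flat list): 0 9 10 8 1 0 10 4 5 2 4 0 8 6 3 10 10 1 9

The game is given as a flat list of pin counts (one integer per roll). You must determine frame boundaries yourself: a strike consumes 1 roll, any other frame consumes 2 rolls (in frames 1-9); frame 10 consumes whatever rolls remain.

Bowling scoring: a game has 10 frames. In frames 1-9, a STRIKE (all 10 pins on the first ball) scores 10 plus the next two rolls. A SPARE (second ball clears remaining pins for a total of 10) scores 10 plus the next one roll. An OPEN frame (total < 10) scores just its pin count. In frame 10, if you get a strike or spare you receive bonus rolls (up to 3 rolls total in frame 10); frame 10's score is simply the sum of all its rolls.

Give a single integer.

Answer: 9

Derivation:
Frame 1: OPEN (0+9=9). Cumulative: 9
Frame 2: STRIKE. 10 + next two rolls (8+1) = 19. Cumulative: 28
Frame 3: OPEN (8+1=9). Cumulative: 37
Frame 4: SPARE (0+10=10). 10 + next roll (4) = 14. Cumulative: 51
Frame 5: OPEN (4+5=9). Cumulative: 60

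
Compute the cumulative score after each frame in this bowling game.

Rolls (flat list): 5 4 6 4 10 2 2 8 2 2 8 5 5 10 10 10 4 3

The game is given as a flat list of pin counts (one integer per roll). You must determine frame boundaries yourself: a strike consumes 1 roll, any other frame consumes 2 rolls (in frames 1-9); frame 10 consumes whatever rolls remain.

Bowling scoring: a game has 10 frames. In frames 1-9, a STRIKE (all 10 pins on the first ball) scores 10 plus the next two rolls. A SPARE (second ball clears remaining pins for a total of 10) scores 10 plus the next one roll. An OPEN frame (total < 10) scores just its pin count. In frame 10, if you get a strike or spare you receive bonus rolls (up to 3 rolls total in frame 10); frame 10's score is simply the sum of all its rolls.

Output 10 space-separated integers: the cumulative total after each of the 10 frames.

Answer: 9 29 43 47 59 74 94 124 148 165

Derivation:
Frame 1: OPEN (5+4=9). Cumulative: 9
Frame 2: SPARE (6+4=10). 10 + next roll (10) = 20. Cumulative: 29
Frame 3: STRIKE. 10 + next two rolls (2+2) = 14. Cumulative: 43
Frame 4: OPEN (2+2=4). Cumulative: 47
Frame 5: SPARE (8+2=10). 10 + next roll (2) = 12. Cumulative: 59
Frame 6: SPARE (2+8=10). 10 + next roll (5) = 15. Cumulative: 74
Frame 7: SPARE (5+5=10). 10 + next roll (10) = 20. Cumulative: 94
Frame 8: STRIKE. 10 + next two rolls (10+10) = 30. Cumulative: 124
Frame 9: STRIKE. 10 + next two rolls (10+4) = 24. Cumulative: 148
Frame 10: STRIKE. Sum of all frame-10 rolls (10+4+3) = 17. Cumulative: 165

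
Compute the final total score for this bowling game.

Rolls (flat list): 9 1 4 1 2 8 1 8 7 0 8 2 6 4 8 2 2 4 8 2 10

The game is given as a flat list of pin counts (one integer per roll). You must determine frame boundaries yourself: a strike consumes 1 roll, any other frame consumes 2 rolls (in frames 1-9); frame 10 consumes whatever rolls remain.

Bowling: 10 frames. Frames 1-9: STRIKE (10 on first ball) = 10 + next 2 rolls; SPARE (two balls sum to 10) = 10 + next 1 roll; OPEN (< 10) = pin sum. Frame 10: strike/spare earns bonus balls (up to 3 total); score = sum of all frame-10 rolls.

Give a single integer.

Frame 1: SPARE (9+1=10). 10 + next roll (4) = 14. Cumulative: 14
Frame 2: OPEN (4+1=5). Cumulative: 19
Frame 3: SPARE (2+8=10). 10 + next roll (1) = 11. Cumulative: 30
Frame 4: OPEN (1+8=9). Cumulative: 39
Frame 5: OPEN (7+0=7). Cumulative: 46
Frame 6: SPARE (8+2=10). 10 + next roll (6) = 16. Cumulative: 62
Frame 7: SPARE (6+4=10). 10 + next roll (8) = 18. Cumulative: 80
Frame 8: SPARE (8+2=10). 10 + next roll (2) = 12. Cumulative: 92
Frame 9: OPEN (2+4=6). Cumulative: 98
Frame 10: SPARE. Sum of all frame-10 rolls (8+2+10) = 20. Cumulative: 118

Answer: 118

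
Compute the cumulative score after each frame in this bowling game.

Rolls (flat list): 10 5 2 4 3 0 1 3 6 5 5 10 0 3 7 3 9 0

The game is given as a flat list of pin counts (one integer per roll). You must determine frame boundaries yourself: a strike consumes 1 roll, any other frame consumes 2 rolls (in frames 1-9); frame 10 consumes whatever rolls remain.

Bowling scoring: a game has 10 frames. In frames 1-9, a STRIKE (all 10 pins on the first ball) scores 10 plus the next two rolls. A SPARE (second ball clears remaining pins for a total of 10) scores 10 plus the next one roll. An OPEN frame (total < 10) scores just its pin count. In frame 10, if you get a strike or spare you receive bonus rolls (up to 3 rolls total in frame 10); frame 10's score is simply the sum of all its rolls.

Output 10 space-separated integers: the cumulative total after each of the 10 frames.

Frame 1: STRIKE. 10 + next two rolls (5+2) = 17. Cumulative: 17
Frame 2: OPEN (5+2=7). Cumulative: 24
Frame 3: OPEN (4+3=7). Cumulative: 31
Frame 4: OPEN (0+1=1). Cumulative: 32
Frame 5: OPEN (3+6=9). Cumulative: 41
Frame 6: SPARE (5+5=10). 10 + next roll (10) = 20. Cumulative: 61
Frame 7: STRIKE. 10 + next two rolls (0+3) = 13. Cumulative: 74
Frame 8: OPEN (0+3=3). Cumulative: 77
Frame 9: SPARE (7+3=10). 10 + next roll (9) = 19. Cumulative: 96
Frame 10: OPEN. Sum of all frame-10 rolls (9+0) = 9. Cumulative: 105

Answer: 17 24 31 32 41 61 74 77 96 105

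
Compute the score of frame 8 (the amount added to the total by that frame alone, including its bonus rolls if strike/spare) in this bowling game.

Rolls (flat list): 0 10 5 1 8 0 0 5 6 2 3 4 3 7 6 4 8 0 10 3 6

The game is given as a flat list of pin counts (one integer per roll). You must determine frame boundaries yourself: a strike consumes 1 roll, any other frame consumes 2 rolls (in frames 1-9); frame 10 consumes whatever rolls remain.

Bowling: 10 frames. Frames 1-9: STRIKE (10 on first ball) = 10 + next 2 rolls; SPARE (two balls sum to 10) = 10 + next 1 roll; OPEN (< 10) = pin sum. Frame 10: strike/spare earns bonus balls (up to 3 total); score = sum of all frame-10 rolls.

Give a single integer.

Answer: 18

Derivation:
Frame 1: SPARE (0+10=10). 10 + next roll (5) = 15. Cumulative: 15
Frame 2: OPEN (5+1=6). Cumulative: 21
Frame 3: OPEN (8+0=8). Cumulative: 29
Frame 4: OPEN (0+5=5). Cumulative: 34
Frame 5: OPEN (6+2=8). Cumulative: 42
Frame 6: OPEN (3+4=7). Cumulative: 49
Frame 7: SPARE (3+7=10). 10 + next roll (6) = 16. Cumulative: 65
Frame 8: SPARE (6+4=10). 10 + next roll (8) = 18. Cumulative: 83
Frame 9: OPEN (8+0=8). Cumulative: 91
Frame 10: STRIKE. Sum of all frame-10 rolls (10+3+6) = 19. Cumulative: 110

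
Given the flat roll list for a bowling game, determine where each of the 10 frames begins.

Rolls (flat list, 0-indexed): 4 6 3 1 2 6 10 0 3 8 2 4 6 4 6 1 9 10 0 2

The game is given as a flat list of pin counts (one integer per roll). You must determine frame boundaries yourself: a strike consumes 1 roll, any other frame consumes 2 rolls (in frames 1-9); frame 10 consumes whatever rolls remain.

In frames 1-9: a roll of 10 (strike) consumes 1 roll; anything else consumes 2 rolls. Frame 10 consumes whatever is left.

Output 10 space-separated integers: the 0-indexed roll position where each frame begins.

Answer: 0 2 4 6 7 9 11 13 15 17

Derivation:
Frame 1 starts at roll index 0: rolls=4,6 (sum=10), consumes 2 rolls
Frame 2 starts at roll index 2: rolls=3,1 (sum=4), consumes 2 rolls
Frame 3 starts at roll index 4: rolls=2,6 (sum=8), consumes 2 rolls
Frame 4 starts at roll index 6: roll=10 (strike), consumes 1 roll
Frame 5 starts at roll index 7: rolls=0,3 (sum=3), consumes 2 rolls
Frame 6 starts at roll index 9: rolls=8,2 (sum=10), consumes 2 rolls
Frame 7 starts at roll index 11: rolls=4,6 (sum=10), consumes 2 rolls
Frame 8 starts at roll index 13: rolls=4,6 (sum=10), consumes 2 rolls
Frame 9 starts at roll index 15: rolls=1,9 (sum=10), consumes 2 rolls
Frame 10 starts at roll index 17: 3 remaining rolls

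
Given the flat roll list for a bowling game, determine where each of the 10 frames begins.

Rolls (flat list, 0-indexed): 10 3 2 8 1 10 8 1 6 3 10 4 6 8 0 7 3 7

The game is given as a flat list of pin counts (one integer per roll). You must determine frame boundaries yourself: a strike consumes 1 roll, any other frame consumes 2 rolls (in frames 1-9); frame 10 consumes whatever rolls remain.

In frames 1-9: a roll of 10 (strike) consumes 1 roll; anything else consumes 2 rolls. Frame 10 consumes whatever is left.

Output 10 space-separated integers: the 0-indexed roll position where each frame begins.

Answer: 0 1 3 5 6 8 10 11 13 15

Derivation:
Frame 1 starts at roll index 0: roll=10 (strike), consumes 1 roll
Frame 2 starts at roll index 1: rolls=3,2 (sum=5), consumes 2 rolls
Frame 3 starts at roll index 3: rolls=8,1 (sum=9), consumes 2 rolls
Frame 4 starts at roll index 5: roll=10 (strike), consumes 1 roll
Frame 5 starts at roll index 6: rolls=8,1 (sum=9), consumes 2 rolls
Frame 6 starts at roll index 8: rolls=6,3 (sum=9), consumes 2 rolls
Frame 7 starts at roll index 10: roll=10 (strike), consumes 1 roll
Frame 8 starts at roll index 11: rolls=4,6 (sum=10), consumes 2 rolls
Frame 9 starts at roll index 13: rolls=8,0 (sum=8), consumes 2 rolls
Frame 10 starts at roll index 15: 3 remaining rolls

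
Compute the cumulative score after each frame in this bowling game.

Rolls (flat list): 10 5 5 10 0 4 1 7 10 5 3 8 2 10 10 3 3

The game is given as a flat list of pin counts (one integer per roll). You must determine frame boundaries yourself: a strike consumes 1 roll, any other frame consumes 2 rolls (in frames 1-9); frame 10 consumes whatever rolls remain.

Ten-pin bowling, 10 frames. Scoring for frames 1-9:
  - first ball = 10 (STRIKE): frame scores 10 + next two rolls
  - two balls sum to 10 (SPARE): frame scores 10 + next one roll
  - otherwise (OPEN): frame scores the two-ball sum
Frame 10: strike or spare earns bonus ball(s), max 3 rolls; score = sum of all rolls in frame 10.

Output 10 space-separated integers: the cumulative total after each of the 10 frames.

Frame 1: STRIKE. 10 + next two rolls (5+5) = 20. Cumulative: 20
Frame 2: SPARE (5+5=10). 10 + next roll (10) = 20. Cumulative: 40
Frame 3: STRIKE. 10 + next two rolls (0+4) = 14. Cumulative: 54
Frame 4: OPEN (0+4=4). Cumulative: 58
Frame 5: OPEN (1+7=8). Cumulative: 66
Frame 6: STRIKE. 10 + next two rolls (5+3) = 18. Cumulative: 84
Frame 7: OPEN (5+3=8). Cumulative: 92
Frame 8: SPARE (8+2=10). 10 + next roll (10) = 20. Cumulative: 112
Frame 9: STRIKE. 10 + next two rolls (10+3) = 23. Cumulative: 135
Frame 10: STRIKE. Sum of all frame-10 rolls (10+3+3) = 16. Cumulative: 151

Answer: 20 40 54 58 66 84 92 112 135 151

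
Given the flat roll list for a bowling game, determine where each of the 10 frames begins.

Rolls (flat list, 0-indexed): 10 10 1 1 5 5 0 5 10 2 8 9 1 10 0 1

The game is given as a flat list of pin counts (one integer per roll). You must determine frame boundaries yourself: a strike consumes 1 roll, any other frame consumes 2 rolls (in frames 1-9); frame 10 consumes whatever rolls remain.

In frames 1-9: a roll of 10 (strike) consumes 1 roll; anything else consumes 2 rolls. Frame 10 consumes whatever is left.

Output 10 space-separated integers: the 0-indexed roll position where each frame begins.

Answer: 0 1 2 4 6 8 9 11 13 14

Derivation:
Frame 1 starts at roll index 0: roll=10 (strike), consumes 1 roll
Frame 2 starts at roll index 1: roll=10 (strike), consumes 1 roll
Frame 3 starts at roll index 2: rolls=1,1 (sum=2), consumes 2 rolls
Frame 4 starts at roll index 4: rolls=5,5 (sum=10), consumes 2 rolls
Frame 5 starts at roll index 6: rolls=0,5 (sum=5), consumes 2 rolls
Frame 6 starts at roll index 8: roll=10 (strike), consumes 1 roll
Frame 7 starts at roll index 9: rolls=2,8 (sum=10), consumes 2 rolls
Frame 8 starts at roll index 11: rolls=9,1 (sum=10), consumes 2 rolls
Frame 9 starts at roll index 13: roll=10 (strike), consumes 1 roll
Frame 10 starts at roll index 14: 2 remaining rolls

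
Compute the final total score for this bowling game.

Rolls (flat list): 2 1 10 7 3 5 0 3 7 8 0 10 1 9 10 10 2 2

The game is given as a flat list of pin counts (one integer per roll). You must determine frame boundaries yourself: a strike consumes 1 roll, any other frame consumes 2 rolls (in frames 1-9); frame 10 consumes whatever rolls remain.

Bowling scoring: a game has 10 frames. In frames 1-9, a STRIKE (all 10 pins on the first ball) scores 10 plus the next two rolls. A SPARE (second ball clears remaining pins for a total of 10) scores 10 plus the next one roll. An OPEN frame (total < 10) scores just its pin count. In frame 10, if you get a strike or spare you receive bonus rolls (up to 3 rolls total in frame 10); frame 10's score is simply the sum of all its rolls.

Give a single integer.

Answer: 145

Derivation:
Frame 1: OPEN (2+1=3). Cumulative: 3
Frame 2: STRIKE. 10 + next two rolls (7+3) = 20. Cumulative: 23
Frame 3: SPARE (7+3=10). 10 + next roll (5) = 15. Cumulative: 38
Frame 4: OPEN (5+0=5). Cumulative: 43
Frame 5: SPARE (3+7=10). 10 + next roll (8) = 18. Cumulative: 61
Frame 6: OPEN (8+0=8). Cumulative: 69
Frame 7: STRIKE. 10 + next two rolls (1+9) = 20. Cumulative: 89
Frame 8: SPARE (1+9=10). 10 + next roll (10) = 20. Cumulative: 109
Frame 9: STRIKE. 10 + next two rolls (10+2) = 22. Cumulative: 131
Frame 10: STRIKE. Sum of all frame-10 rolls (10+2+2) = 14. Cumulative: 145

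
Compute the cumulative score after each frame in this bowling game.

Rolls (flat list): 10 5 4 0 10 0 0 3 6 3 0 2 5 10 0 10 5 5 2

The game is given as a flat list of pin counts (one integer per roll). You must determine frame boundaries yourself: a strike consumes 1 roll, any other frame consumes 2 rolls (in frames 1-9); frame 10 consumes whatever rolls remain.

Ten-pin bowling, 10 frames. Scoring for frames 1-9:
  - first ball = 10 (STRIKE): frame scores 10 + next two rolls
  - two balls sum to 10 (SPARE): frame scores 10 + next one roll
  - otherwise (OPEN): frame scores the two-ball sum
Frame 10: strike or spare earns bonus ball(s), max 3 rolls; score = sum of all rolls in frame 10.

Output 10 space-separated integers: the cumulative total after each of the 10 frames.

Frame 1: STRIKE. 10 + next two rolls (5+4) = 19. Cumulative: 19
Frame 2: OPEN (5+4=9). Cumulative: 28
Frame 3: SPARE (0+10=10). 10 + next roll (0) = 10. Cumulative: 38
Frame 4: OPEN (0+0=0). Cumulative: 38
Frame 5: OPEN (3+6=9). Cumulative: 47
Frame 6: OPEN (3+0=3). Cumulative: 50
Frame 7: OPEN (2+5=7). Cumulative: 57
Frame 8: STRIKE. 10 + next two rolls (0+10) = 20. Cumulative: 77
Frame 9: SPARE (0+10=10). 10 + next roll (5) = 15. Cumulative: 92
Frame 10: SPARE. Sum of all frame-10 rolls (5+5+2) = 12. Cumulative: 104

Answer: 19 28 38 38 47 50 57 77 92 104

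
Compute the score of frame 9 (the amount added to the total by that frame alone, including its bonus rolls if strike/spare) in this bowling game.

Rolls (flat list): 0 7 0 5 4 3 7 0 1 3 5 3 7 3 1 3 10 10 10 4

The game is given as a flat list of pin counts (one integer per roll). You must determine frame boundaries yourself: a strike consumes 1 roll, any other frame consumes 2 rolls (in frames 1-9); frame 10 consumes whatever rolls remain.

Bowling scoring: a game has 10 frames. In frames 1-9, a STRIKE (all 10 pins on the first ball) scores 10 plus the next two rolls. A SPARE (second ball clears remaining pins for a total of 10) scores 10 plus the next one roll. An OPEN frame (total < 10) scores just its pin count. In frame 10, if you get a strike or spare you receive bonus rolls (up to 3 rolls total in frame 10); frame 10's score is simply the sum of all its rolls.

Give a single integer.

Answer: 30

Derivation:
Frame 1: OPEN (0+7=7). Cumulative: 7
Frame 2: OPEN (0+5=5). Cumulative: 12
Frame 3: OPEN (4+3=7). Cumulative: 19
Frame 4: OPEN (7+0=7). Cumulative: 26
Frame 5: OPEN (1+3=4). Cumulative: 30
Frame 6: OPEN (5+3=8). Cumulative: 38
Frame 7: SPARE (7+3=10). 10 + next roll (1) = 11. Cumulative: 49
Frame 8: OPEN (1+3=4). Cumulative: 53
Frame 9: STRIKE. 10 + next two rolls (10+10) = 30. Cumulative: 83
Frame 10: STRIKE. Sum of all frame-10 rolls (10+10+4) = 24. Cumulative: 107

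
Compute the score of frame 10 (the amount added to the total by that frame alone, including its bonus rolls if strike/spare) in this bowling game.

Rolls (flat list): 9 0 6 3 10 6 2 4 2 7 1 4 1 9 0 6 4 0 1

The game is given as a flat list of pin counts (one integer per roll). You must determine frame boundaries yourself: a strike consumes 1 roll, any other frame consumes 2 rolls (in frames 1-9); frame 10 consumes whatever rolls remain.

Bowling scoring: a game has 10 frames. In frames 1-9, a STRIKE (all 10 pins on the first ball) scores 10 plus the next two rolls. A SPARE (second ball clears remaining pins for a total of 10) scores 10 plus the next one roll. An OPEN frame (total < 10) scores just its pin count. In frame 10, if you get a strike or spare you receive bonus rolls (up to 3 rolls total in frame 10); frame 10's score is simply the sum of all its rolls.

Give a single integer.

Frame 1: OPEN (9+0=9). Cumulative: 9
Frame 2: OPEN (6+3=9). Cumulative: 18
Frame 3: STRIKE. 10 + next two rolls (6+2) = 18. Cumulative: 36
Frame 4: OPEN (6+2=8). Cumulative: 44
Frame 5: OPEN (4+2=6). Cumulative: 50
Frame 6: OPEN (7+1=8). Cumulative: 58
Frame 7: OPEN (4+1=5). Cumulative: 63
Frame 8: OPEN (9+0=9). Cumulative: 72
Frame 9: SPARE (6+4=10). 10 + next roll (0) = 10. Cumulative: 82
Frame 10: OPEN. Sum of all frame-10 rolls (0+1) = 1. Cumulative: 83

Answer: 1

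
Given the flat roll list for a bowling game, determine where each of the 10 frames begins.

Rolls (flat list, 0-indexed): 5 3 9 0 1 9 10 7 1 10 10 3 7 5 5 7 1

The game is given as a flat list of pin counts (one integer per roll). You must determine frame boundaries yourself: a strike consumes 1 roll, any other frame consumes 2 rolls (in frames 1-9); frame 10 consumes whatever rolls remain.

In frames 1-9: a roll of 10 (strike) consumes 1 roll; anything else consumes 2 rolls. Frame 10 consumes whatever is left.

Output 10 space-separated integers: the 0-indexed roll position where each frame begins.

Frame 1 starts at roll index 0: rolls=5,3 (sum=8), consumes 2 rolls
Frame 2 starts at roll index 2: rolls=9,0 (sum=9), consumes 2 rolls
Frame 3 starts at roll index 4: rolls=1,9 (sum=10), consumes 2 rolls
Frame 4 starts at roll index 6: roll=10 (strike), consumes 1 roll
Frame 5 starts at roll index 7: rolls=7,1 (sum=8), consumes 2 rolls
Frame 6 starts at roll index 9: roll=10 (strike), consumes 1 roll
Frame 7 starts at roll index 10: roll=10 (strike), consumes 1 roll
Frame 8 starts at roll index 11: rolls=3,7 (sum=10), consumes 2 rolls
Frame 9 starts at roll index 13: rolls=5,5 (sum=10), consumes 2 rolls
Frame 10 starts at roll index 15: 2 remaining rolls

Answer: 0 2 4 6 7 9 10 11 13 15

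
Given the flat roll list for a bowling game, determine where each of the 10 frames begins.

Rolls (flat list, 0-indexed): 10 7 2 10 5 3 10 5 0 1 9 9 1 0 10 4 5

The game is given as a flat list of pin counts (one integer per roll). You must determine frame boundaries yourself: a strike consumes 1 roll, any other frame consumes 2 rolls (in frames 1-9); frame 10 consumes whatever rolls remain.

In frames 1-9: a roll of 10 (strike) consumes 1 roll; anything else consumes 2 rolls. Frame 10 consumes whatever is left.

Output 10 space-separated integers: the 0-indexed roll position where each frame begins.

Frame 1 starts at roll index 0: roll=10 (strike), consumes 1 roll
Frame 2 starts at roll index 1: rolls=7,2 (sum=9), consumes 2 rolls
Frame 3 starts at roll index 3: roll=10 (strike), consumes 1 roll
Frame 4 starts at roll index 4: rolls=5,3 (sum=8), consumes 2 rolls
Frame 5 starts at roll index 6: roll=10 (strike), consumes 1 roll
Frame 6 starts at roll index 7: rolls=5,0 (sum=5), consumes 2 rolls
Frame 7 starts at roll index 9: rolls=1,9 (sum=10), consumes 2 rolls
Frame 8 starts at roll index 11: rolls=9,1 (sum=10), consumes 2 rolls
Frame 9 starts at roll index 13: rolls=0,10 (sum=10), consumes 2 rolls
Frame 10 starts at roll index 15: 2 remaining rolls

Answer: 0 1 3 4 6 7 9 11 13 15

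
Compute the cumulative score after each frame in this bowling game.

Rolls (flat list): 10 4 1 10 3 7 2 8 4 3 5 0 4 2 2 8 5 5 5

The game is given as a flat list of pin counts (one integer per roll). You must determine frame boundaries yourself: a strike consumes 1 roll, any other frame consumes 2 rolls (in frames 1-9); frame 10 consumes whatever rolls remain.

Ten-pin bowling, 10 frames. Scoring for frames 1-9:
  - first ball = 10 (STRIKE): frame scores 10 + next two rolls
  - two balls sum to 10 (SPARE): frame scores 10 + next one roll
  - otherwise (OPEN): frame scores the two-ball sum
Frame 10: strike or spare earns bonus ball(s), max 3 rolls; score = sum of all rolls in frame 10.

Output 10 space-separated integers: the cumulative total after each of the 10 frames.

Answer: 15 20 40 52 66 73 78 84 99 114

Derivation:
Frame 1: STRIKE. 10 + next two rolls (4+1) = 15. Cumulative: 15
Frame 2: OPEN (4+1=5). Cumulative: 20
Frame 3: STRIKE. 10 + next two rolls (3+7) = 20. Cumulative: 40
Frame 4: SPARE (3+7=10). 10 + next roll (2) = 12. Cumulative: 52
Frame 5: SPARE (2+8=10). 10 + next roll (4) = 14. Cumulative: 66
Frame 6: OPEN (4+3=7). Cumulative: 73
Frame 7: OPEN (5+0=5). Cumulative: 78
Frame 8: OPEN (4+2=6). Cumulative: 84
Frame 9: SPARE (2+8=10). 10 + next roll (5) = 15. Cumulative: 99
Frame 10: SPARE. Sum of all frame-10 rolls (5+5+5) = 15. Cumulative: 114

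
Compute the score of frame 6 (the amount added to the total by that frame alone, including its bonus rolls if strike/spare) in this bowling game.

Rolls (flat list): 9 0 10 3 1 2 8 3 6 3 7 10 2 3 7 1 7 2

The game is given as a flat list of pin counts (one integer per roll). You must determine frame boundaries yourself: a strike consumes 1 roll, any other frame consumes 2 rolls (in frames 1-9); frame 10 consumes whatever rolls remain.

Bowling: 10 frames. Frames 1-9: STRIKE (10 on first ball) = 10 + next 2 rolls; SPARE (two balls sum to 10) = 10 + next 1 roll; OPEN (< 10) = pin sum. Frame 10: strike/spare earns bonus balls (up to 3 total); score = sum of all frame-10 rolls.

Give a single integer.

Answer: 20

Derivation:
Frame 1: OPEN (9+0=9). Cumulative: 9
Frame 2: STRIKE. 10 + next two rolls (3+1) = 14. Cumulative: 23
Frame 3: OPEN (3+1=4). Cumulative: 27
Frame 4: SPARE (2+8=10). 10 + next roll (3) = 13. Cumulative: 40
Frame 5: OPEN (3+6=9). Cumulative: 49
Frame 6: SPARE (3+7=10). 10 + next roll (10) = 20. Cumulative: 69
Frame 7: STRIKE. 10 + next two rolls (2+3) = 15. Cumulative: 84
Frame 8: OPEN (2+3=5). Cumulative: 89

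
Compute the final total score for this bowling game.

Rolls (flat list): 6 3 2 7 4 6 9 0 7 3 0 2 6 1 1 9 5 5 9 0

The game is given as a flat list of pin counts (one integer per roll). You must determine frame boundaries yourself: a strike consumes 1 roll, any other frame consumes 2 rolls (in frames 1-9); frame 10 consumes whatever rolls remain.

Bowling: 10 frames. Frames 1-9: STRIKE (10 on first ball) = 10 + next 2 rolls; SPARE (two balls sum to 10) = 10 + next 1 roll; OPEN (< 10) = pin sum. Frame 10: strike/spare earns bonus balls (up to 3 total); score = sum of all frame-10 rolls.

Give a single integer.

Answer: 108

Derivation:
Frame 1: OPEN (6+3=9). Cumulative: 9
Frame 2: OPEN (2+7=9). Cumulative: 18
Frame 3: SPARE (4+6=10). 10 + next roll (9) = 19. Cumulative: 37
Frame 4: OPEN (9+0=9). Cumulative: 46
Frame 5: SPARE (7+3=10). 10 + next roll (0) = 10. Cumulative: 56
Frame 6: OPEN (0+2=2). Cumulative: 58
Frame 7: OPEN (6+1=7). Cumulative: 65
Frame 8: SPARE (1+9=10). 10 + next roll (5) = 15. Cumulative: 80
Frame 9: SPARE (5+5=10). 10 + next roll (9) = 19. Cumulative: 99
Frame 10: OPEN. Sum of all frame-10 rolls (9+0) = 9. Cumulative: 108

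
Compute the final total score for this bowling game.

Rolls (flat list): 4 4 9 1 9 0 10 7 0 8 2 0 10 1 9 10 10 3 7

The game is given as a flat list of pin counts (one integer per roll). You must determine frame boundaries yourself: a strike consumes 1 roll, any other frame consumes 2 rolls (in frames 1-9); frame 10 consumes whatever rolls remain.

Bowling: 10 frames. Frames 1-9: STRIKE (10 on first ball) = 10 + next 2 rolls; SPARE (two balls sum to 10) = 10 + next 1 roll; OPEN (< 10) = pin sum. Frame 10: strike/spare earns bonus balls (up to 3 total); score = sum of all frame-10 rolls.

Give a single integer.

Frame 1: OPEN (4+4=8). Cumulative: 8
Frame 2: SPARE (9+1=10). 10 + next roll (9) = 19. Cumulative: 27
Frame 3: OPEN (9+0=9). Cumulative: 36
Frame 4: STRIKE. 10 + next two rolls (7+0) = 17. Cumulative: 53
Frame 5: OPEN (7+0=7). Cumulative: 60
Frame 6: SPARE (8+2=10). 10 + next roll (0) = 10. Cumulative: 70
Frame 7: SPARE (0+10=10). 10 + next roll (1) = 11. Cumulative: 81
Frame 8: SPARE (1+9=10). 10 + next roll (10) = 20. Cumulative: 101
Frame 9: STRIKE. 10 + next two rolls (10+3) = 23. Cumulative: 124
Frame 10: STRIKE. Sum of all frame-10 rolls (10+3+7) = 20. Cumulative: 144

Answer: 144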